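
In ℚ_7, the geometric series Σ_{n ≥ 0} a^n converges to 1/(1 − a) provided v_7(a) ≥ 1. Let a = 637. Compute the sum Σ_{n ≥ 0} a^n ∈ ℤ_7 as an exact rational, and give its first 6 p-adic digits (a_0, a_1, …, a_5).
Σ a^n = 1/(1 − a) = -1/636;  first 6 digits = (1, 0, 6, 1, 1, 3)

v_7(a) = 2 ≥ 1, so the series converges in ℤ_7 to 1/(1 − a) = 1/(1 − 637) = -1/636. Expand this rational in ℤ_7: compute digits iteratively via d_i = x_i mod 7, x_{i+1} = (x_i − d_i)/7. The first 6 digits are (1, 0, 6, 1, 1, 3).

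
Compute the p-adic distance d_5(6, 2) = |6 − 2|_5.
d_5(6, 2) = 1

Step 1 — x − y = 6 − 2 = 4. Step 2 — v_5(4) = 0 (factor: 4 = (5^0 · 4); the sign does not affect v_p). Step 3 — |x − y|_5 = 5^{0} = 1.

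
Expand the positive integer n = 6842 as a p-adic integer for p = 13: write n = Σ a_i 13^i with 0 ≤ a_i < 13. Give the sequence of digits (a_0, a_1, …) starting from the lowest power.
(a_0, a_1, …) = (4, 6, 1, 3)

Repeated division by 13 gives the digits low-to-high: 6842 = 4 + 6·13^1 + 1·13^2 + 3·13^3. Digit sequence: (4, 6, 1, 3).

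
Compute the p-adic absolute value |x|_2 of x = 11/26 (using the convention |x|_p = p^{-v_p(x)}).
|11/26|_2 = 2

Step 1 — compute v_2(x) by factoring powers of 2 out of the numerator and denominator: v_2(11/26) = -1. Step 2 — apply |x|_p = p^{-v_p(x)} = 2^{1} = 2.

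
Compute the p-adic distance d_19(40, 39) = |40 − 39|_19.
d_19(40, 39) = 1

Step 1 — x − y = 40 − 39 = 1. Step 2 — v_19(1) = 0 (factor: 1 = (19^0 · 1); the sign does not affect v_p). Step 3 — |x − y|_19 = 19^{0} = 1.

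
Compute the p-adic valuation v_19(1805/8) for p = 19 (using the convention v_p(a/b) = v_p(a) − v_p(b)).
v_19(1805/8) = 2

Factor powers of 19 from the numerator and denominator of the reduced fraction: 1805 = 19^2 · 5 and 8 = 19^0 · 8. Apply v_p(a/b) = v_p(a) − v_p(b): v_19(1805/8) = 2 − 0 = 2.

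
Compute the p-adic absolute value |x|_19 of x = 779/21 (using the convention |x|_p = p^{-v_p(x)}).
|779/21|_19 = 1/19

Step 1 — compute v_19(x) by factoring powers of 19 out of the numerator and denominator: v_19(779/21) = 1. Step 2 — apply |x|_p = p^{-v_p(x)} = 19^{-1} = 1/19.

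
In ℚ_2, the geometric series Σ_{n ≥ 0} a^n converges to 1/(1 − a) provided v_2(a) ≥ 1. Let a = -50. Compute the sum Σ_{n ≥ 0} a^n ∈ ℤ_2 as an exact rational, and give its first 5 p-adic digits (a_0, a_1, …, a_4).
Σ a^n = 1/(1 − a) = 1/51;  first 5 digits = (1, 1, 0, 1, 1)

v_2(a) = 1 ≥ 1, so the series converges in ℤ_2 to 1/(1 − a) = 1/(1 − (-50)) = 1/51. Expand this rational in ℤ_2: compute digits iteratively via d_i = x_i mod 2, x_{i+1} = (x_i − d_i)/2. The first 5 digits are (1, 1, 0, 1, 1).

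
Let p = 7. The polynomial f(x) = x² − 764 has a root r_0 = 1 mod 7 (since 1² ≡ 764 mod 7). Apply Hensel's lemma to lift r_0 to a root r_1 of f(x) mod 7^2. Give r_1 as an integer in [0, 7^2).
r_1 = 15 (mod 49)

Hensel's recurrence: r_{i+1} = r_i − f(r_i)·(f′(r_i))^{-1} mod 7^{i+2}, with f′(x) = 2x. Iterate:
  r_0 = 1 (mod 7)
  r_1 = 15 (mod 49)
Final: r_1 = 15, and one checks f(r_1) ≡ 0 mod 7^2.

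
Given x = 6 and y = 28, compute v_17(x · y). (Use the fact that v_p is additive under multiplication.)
v_17(168) = 0

v_p(x) = 0 (factor: 6 = 17^0 · 6); v_p(y) = 0 (factor: 28 = 17^0 · 28). Additivity: v_p(xy) = v_p(x) + v_p(y) = 0 + 0 = 0. (Direct check: xy = 168 = 17^0 · (168).)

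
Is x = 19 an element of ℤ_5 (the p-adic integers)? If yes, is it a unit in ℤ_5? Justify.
x ∈ ℤ_5^× (unit); v_5(x) = 0

ℤ_5 = {x ∈ ℚ_5 : v_5(x) ≥ 0} and ℤ_5^× = {x ∈ ℤ_5 : v_5(x) = 0}. Here v_5(19) = v_5(num) − v_5(den) = 0; compare against these criteria.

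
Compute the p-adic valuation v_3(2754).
v_3(2754) = 4

v_3(n) is the largest exponent k such that 3^k divides n. Factor out: 2754 = 3^4 · 34. (Sign doesn't affect v_p.) So v_3(2754) = 4.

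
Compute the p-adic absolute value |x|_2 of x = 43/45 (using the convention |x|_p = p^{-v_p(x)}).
|43/45|_2 = 1

Step 1 — compute v_2(x) by factoring powers of 2 out of the numerator and denominator: v_2(43/45) = 0. Step 2 — apply |x|_p = p^{-v_p(x)} = 2^{0} = 1.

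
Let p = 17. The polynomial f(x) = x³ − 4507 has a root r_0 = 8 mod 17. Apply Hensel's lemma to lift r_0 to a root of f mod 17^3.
r_2 = 807 (mod 4913)

Hensel: r_{i+1} = r_i − f(r_i)/f′(r_i) mod 17^{i+2}, where f′(x) = 3x². Iterate:
  r_0 = 8 (mod 17)
  r_1 = 229 (mod 289)
  r_2 = 807 (mod 4913)
Final: r = 807 with f(r) ≡ 0 mod 17^3.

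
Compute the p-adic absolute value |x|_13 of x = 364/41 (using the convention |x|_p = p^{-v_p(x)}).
|364/41|_13 = 1/13

Step 1 — compute v_13(x) by factoring powers of 13 out of the numerator and denominator: v_13(364/41) = 1. Step 2 — apply |x|_p = p^{-v_p(x)} = 13^{-1} = 1/13.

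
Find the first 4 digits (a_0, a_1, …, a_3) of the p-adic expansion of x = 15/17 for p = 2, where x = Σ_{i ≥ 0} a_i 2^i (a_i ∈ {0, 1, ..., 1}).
(a_0, …, a_3) = (1, 1, 1, 1)

v_2(15/17) = 0 (numerator and denominator both coprime to 2), so x ∈ ℤ_2^×. Compute digits iteratively via a_i = x_i mod 2, x_{i+1} = (x_i − a_i)/2, with x_0 = x:
  x_0 = 15/17;  a_0 = 1;  x_1 = (x_0 − 1)/2 = -1/17
  x_1 = -1/17;  a_1 = 1;  x_2 = (x_1 − 1)/2 = -9/17
  x_2 = -9/17;  a_2 = 1;  x_3 = (x_2 − 1)/2 = -13/17
  x_3 = -13/17;  a_3 = 1;  x_4 = (x_3 − 1)/2 = -15/17
Digits: (1, 1, 1, 1).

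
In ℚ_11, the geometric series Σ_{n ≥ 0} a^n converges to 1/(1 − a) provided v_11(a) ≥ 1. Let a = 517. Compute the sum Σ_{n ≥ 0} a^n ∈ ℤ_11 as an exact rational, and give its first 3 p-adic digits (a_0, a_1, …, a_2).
Σ a^n = 1/(1 − a) = -1/516;  first 3 digits = (1, 3, 2)

v_11(a) = 1 ≥ 1, so the series converges in ℤ_11 to 1/(1 − a) = 1/(1 − 517) = -1/516. Expand this rational in ℤ_11: compute digits iteratively via d_i = x_i mod 11, x_{i+1} = (x_i − d_i)/11. The first 3 digits are (1, 3, 2).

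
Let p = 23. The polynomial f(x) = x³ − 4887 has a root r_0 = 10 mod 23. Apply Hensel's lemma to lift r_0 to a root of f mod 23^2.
r_1 = 194 (mod 529)

Hensel: r_{i+1} = r_i − f(r_i)/f′(r_i) mod 23^{i+2}, where f′(x) = 3x². Iterate:
  r_0 = 10 (mod 23)
  r_1 = 194 (mod 529)
Final: r = 194 with f(r) ≡ 0 mod 23^2.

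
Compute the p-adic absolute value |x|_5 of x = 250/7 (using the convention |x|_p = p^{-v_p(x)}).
|250/7|_5 = 1/125

Step 1 — compute v_5(x) by factoring powers of 5 out of the numerator and denominator: v_5(250/7) = 3. Step 2 — apply |x|_p = p^{-v_p(x)} = 5^{-3} = 1/125.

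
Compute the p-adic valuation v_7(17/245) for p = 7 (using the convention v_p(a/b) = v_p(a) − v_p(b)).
v_7(17/245) = -2

Factor powers of 7 from the numerator and denominator of the reduced fraction: 17 = 7^0 · 17 and 245 = 7^2 · 5. Apply v_p(a/b) = v_p(a) − v_p(b): v_7(17/245) = 0 − 2 = -2.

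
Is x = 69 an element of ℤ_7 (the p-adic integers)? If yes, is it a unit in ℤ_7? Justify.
x ∈ ℤ_7^× (unit); v_7(x) = 0

ℤ_7 = {x ∈ ℚ_7 : v_7(x) ≥ 0} and ℤ_7^× = {x ∈ ℤ_7 : v_7(x) = 0}. Here v_7(69) = v_7(num) − v_7(den) = 0; compare against these criteria.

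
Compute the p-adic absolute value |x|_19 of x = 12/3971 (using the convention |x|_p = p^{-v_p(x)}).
|12/3971|_19 = 361

Step 1 — compute v_19(x) by factoring powers of 19 out of the numerator and denominator: v_19(12/3971) = -2. Step 2 — apply |x|_p = p^{-v_p(x)} = 19^{2} = 361.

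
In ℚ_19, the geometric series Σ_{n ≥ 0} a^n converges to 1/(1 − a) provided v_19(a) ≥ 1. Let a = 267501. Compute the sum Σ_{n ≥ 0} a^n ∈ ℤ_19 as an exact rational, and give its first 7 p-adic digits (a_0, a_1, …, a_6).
Σ a^n = 1/(1 − a) = -1/267500;  first 7 digits = (1, 0, 0, 1, 2, 0, 1)

v_19(a) = 3 ≥ 1, so the series converges in ℤ_19 to 1/(1 − a) = 1/(1 − 267501) = -1/267500. Expand this rational in ℤ_19: compute digits iteratively via d_i = x_i mod 19, x_{i+1} = (x_i − d_i)/19. The first 7 digits are (1, 0, 0, 1, 2, 0, 1).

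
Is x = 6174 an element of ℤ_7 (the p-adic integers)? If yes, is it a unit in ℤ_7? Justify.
x ∈ ℤ_7 but not a unit; v_7(x) = 3 > 0

ℤ_7 = {x ∈ ℚ_7 : v_7(x) ≥ 0} and ℤ_7^× = {x ∈ ℤ_7 : v_7(x) = 0}. Here v_7(6174) = v_7(num) − v_7(den) = 3; compare against these criteria.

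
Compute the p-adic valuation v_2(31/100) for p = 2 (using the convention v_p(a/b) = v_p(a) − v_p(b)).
v_2(31/100) = -2

Factor powers of 2 from the numerator and denominator of the reduced fraction: 31 = 2^0 · 31 and 100 = 2^2 · 25. Apply v_p(a/b) = v_p(a) − v_p(b): v_2(31/100) = 0 − 2 = -2.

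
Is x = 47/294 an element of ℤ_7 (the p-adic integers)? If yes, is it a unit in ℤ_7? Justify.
x ∉ ℤ_7 (v_7(x) = -2 < 0)

ℤ_7 = {x ∈ ℚ_7 : v_7(x) ≥ 0} and ℤ_7^× = {x ∈ ℤ_7 : v_7(x) = 0}. Here v_7(47/294) = v_7(num) − v_7(den) = -2; compare against these criteria.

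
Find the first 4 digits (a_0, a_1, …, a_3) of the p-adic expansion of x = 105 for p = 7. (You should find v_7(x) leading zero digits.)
(a_0, …, a_3) = (0, 1, 2, 0)

v_7(105) = 1, so a_0 = ... = a_0 = 0. Factor out: x = 7^1 · u with u = 15 a unit in ℤ_7. Expand u iteratively via a_{v+i} = u_i mod 7, u_{i+1} = (u_i − a_{v+i})/7:
  u_0 = 15;  a_1 = 1;  u_1 = (u_0 − 1)/7 = 2
  u_1 = 2;  a_2 = 2;  u_2 = (u_1 − 2)/7 = 0
  u_2 = 0;  a_3 = 0;  u_3 = (u_2 − 0)/7 = 0
Digits: (0, 1, 2, 0).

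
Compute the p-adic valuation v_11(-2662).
v_11(-2662) = 3

v_11(n) is the largest exponent k such that 11^k divides n. Factor out: -2662 = -11^3 · 2. (Sign doesn't affect v_p.) So v_11(-2662) = 3.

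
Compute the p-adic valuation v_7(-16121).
v_7(-16121) = 3

v_7(n) is the largest exponent k such that 7^k divides n. Factor out: -16121 = -7^3 · 47. (Sign doesn't affect v_p.) So v_7(-16121) = 3.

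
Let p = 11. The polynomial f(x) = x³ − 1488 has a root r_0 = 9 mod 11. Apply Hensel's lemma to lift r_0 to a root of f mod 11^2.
r_1 = 42 (mod 121)

Hensel: r_{i+1} = r_i − f(r_i)/f′(r_i) mod 11^{i+2}, where f′(x) = 3x². Iterate:
  r_0 = 9 (mod 11)
  r_1 = 42 (mod 121)
Final: r = 42 with f(r) ≡ 0 mod 11^2.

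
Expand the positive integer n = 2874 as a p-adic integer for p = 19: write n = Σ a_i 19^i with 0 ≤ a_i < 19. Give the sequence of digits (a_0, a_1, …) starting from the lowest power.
(a_0, a_1, …) = (5, 18, 7)

Repeated division by 19 gives the digits low-to-high: 2874 = 5 + 18·19^1 + 7·19^2. Digit sequence: (5, 18, 7).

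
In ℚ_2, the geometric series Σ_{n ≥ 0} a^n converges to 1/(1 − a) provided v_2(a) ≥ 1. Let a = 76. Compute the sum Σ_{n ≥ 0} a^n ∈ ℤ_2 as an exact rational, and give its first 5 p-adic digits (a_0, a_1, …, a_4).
Σ a^n = 1/(1 − a) = -1/75;  first 5 digits = (1, 0, 1, 1, 1)

v_2(a) = 2 ≥ 1, so the series converges in ℤ_2 to 1/(1 − a) = 1/(1 − 76) = -1/75. Expand this rational in ℤ_2: compute digits iteratively via d_i = x_i mod 2, x_{i+1} = (x_i − d_i)/2. The first 5 digits are (1, 0, 1, 1, 1).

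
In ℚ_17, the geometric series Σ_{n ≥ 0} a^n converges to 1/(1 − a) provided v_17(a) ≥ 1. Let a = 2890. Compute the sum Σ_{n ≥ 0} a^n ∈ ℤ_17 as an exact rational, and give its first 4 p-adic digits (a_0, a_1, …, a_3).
Σ a^n = 1/(1 − a) = -1/2889;  first 4 digits = (1, 0, 10, 0)

v_17(a) = 2 ≥ 1, so the series converges in ℤ_17 to 1/(1 − a) = 1/(1 − 2890) = -1/2889. Expand this rational in ℤ_17: compute digits iteratively via d_i = x_i mod 17, x_{i+1} = (x_i − d_i)/17. The first 4 digits are (1, 0, 10, 0).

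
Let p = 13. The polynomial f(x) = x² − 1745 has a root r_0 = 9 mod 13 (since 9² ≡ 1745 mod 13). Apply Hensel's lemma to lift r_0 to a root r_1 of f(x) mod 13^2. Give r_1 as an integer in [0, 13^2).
r_1 = 139 (mod 169)

Hensel's recurrence: r_{i+1} = r_i − f(r_i)·(f′(r_i))^{-1} mod 13^{i+2}, with f′(x) = 2x. Iterate:
  r_0 = 9 (mod 13)
  r_1 = 139 (mod 169)
Final: r_1 = 139, and one checks f(r_1) ≡ 0 mod 13^2.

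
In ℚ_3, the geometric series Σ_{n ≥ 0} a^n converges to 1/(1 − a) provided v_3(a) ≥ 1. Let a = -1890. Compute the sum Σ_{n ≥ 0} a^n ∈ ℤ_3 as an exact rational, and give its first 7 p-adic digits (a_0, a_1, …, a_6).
Σ a^n = 1/(1 − a) = 1/1891;  first 7 digits = (1, 0, 0, 2, 0, 1, 1)

v_3(a) = 3 ≥ 1, so the series converges in ℤ_3 to 1/(1 − a) = 1/(1 − (-1890)) = 1/1891. Expand this rational in ℤ_3: compute digits iteratively via d_i = x_i mod 3, x_{i+1} = (x_i − d_i)/3. The first 7 digits are (1, 0, 0, 2, 0, 1, 1).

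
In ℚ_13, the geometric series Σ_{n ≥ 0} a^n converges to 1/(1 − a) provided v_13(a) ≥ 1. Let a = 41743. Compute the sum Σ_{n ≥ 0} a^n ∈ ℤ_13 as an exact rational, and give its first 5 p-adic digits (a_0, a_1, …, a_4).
Σ a^n = 1/(1 − a) = -1/41742;  first 5 digits = (1, 0, 0, 6, 1)

v_13(a) = 3 ≥ 1, so the series converges in ℤ_13 to 1/(1 − a) = 1/(1 − 41743) = -1/41742. Expand this rational in ℤ_13: compute digits iteratively via d_i = x_i mod 13, x_{i+1} = (x_i − d_i)/13. The first 5 digits are (1, 0, 0, 6, 1).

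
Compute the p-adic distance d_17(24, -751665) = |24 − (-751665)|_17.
d_17(24, -751665) = 1/83521

Step 1 — x − y = 24 − (-751665) = 751689. Step 2 — v_17(751689) = 4 (factor: 751689 = (17^4 · 9); the sign does not affect v_p). Step 3 — |x − y|_17 = 17^{-4} = 1/83521.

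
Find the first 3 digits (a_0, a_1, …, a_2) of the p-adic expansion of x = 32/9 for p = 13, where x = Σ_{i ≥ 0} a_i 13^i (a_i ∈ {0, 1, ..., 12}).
(a_0, …, a_2) = (5, 10, 5)

v_13(32/9) = 0 (numerator and denominator both coprime to 13), so x ∈ ℤ_13^×. Compute digits iteratively via a_i = x_i mod 13, x_{i+1} = (x_i − a_i)/13, with x_0 = x:
  x_0 = 32/9;  a_0 = 5;  x_1 = (x_0 − 5)/13 = -1/9
  x_1 = -1/9;  a_1 = 10;  x_2 = (x_1 − 10)/13 = -7/9
  x_2 = -7/9;  a_2 = 5;  x_3 = (x_2 − 5)/13 = -4/9
Digits: (5, 10, 5).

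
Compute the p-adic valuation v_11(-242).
v_11(-242) = 2

v_11(n) is the largest exponent k such that 11^k divides n. Factor out: -242 = -11^2 · 2. (Sign doesn't affect v_p.) So v_11(-242) = 2.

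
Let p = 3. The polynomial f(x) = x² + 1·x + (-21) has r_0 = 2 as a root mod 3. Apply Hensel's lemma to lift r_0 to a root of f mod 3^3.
r_2 = 14 (mod 27)

Hensel: r_{i+1} = r_i − f(r_i)·(f′(r_i))^{-1} mod 3^{i+2}, f′(x) = 2x + 1. Iterate:
  r_0 = 2 (mod 3)
  r_1 = 5 (mod 9)
  r_2 = 14 (mod 27)
Final: r = 14 satisfies f(r) ≡ 0 mod 3^3.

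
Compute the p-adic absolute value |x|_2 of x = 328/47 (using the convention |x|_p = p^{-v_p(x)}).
|328/47|_2 = 1/8

Step 1 — compute v_2(x) by factoring powers of 2 out of the numerator and denominator: v_2(328/47) = 3. Step 2 — apply |x|_p = p^{-v_p(x)} = 2^{-3} = 1/8.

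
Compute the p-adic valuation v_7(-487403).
v_7(-487403) = 5

v_7(n) is the largest exponent k such that 7^k divides n. Factor out: -487403 = -7^5 · 29. (Sign doesn't affect v_p.) So v_7(-487403) = 5.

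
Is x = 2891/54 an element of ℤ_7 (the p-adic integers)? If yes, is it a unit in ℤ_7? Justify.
x ∈ ℤ_7 but not a unit; v_7(x) = 2 > 0

ℤ_7 = {x ∈ ℚ_7 : v_7(x) ≥ 0} and ℤ_7^× = {x ∈ ℤ_7 : v_7(x) = 0}. Here v_7(2891/54) = v_7(num) − v_7(den) = 2; compare against these criteria.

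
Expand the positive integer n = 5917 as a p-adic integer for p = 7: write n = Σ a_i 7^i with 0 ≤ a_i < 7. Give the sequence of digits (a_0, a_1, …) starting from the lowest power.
(a_0, a_1, …) = (2, 5, 1, 3, 2)

Repeated division by 7 gives the digits low-to-high: 5917 = 2 + 5·7^1 + 1·7^2 + 3·7^3 + 2·7^4. Digit sequence: (2, 5, 1, 3, 2).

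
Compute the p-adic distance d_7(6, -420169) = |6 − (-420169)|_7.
d_7(6, -420169) = 1/16807

Step 1 — x − y = 6 − (-420169) = 420175. Step 2 — v_7(420175) = 5 (factor: 420175 = (7^5 · 25); the sign does not affect v_p). Step 3 — |x − y|_7 = 7^{-5} = 1/16807.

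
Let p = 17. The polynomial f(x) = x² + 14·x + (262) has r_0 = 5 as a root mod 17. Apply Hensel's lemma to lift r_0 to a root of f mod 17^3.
r_2 = 1110 (mod 4913)

Hensel: r_{i+1} = r_i − f(r_i)·(f′(r_i))^{-1} mod 17^{i+2}, f′(x) = 2x + 14. Iterate:
  r_0 = 5 (mod 17)
  r_1 = 243 (mod 289)
  r_2 = 1110 (mod 4913)
Final: r = 1110 satisfies f(r) ≡ 0 mod 17^3.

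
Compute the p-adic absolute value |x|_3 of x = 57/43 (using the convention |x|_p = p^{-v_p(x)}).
|57/43|_3 = 1/3

Step 1 — compute v_3(x) by factoring powers of 3 out of the numerator and denominator: v_3(57/43) = 1. Step 2 — apply |x|_p = p^{-v_p(x)} = 3^{-1} = 1/3.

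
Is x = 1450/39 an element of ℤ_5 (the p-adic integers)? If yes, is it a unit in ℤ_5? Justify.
x ∈ ℤ_5 but not a unit; v_5(x) = 2 > 0

ℤ_5 = {x ∈ ℚ_5 : v_5(x) ≥ 0} and ℤ_5^× = {x ∈ ℤ_5 : v_5(x) = 0}. Here v_5(1450/39) = v_5(num) − v_5(den) = 2; compare against these criteria.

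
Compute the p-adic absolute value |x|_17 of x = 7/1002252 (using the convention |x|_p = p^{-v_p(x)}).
|7/1002252|_17 = 83521

Step 1 — compute v_17(x) by factoring powers of 17 out of the numerator and denominator: v_17(7/1002252) = -4. Step 2 — apply |x|_p = p^{-v_p(x)} = 17^{4} = 83521.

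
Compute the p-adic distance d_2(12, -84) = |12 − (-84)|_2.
d_2(12, -84) = 1/32

Step 1 — x − y = 12 − (-84) = 96. Step 2 — v_2(96) = 5 (factor: 96 = (2^5 · 3); the sign does not affect v_p). Step 3 — |x − y|_2 = 2^{-5} = 1/32.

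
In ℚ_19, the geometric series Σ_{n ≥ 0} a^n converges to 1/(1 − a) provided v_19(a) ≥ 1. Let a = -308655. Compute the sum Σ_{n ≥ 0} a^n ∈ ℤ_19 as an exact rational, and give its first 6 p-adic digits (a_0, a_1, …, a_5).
Σ a^n = 1/(1 − a) = 1/308656;  first 6 digits = (1, 0, 0, 12, 16, 18)

v_19(a) = 3 ≥ 1, so the series converges in ℤ_19 to 1/(1 − a) = 1/(1 − (-308655)) = 1/308656. Expand this rational in ℤ_19: compute digits iteratively via d_i = x_i mod 19, x_{i+1} = (x_i − d_i)/19. The first 6 digits are (1, 0, 0, 12, 16, 18).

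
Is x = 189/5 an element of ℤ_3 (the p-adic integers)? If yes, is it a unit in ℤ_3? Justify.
x ∈ ℤ_3 but not a unit; v_3(x) = 3 > 0

ℤ_3 = {x ∈ ℚ_3 : v_3(x) ≥ 0} and ℤ_3^× = {x ∈ ℤ_3 : v_3(x) = 0}. Here v_3(189/5) = v_3(num) − v_3(den) = 3; compare against these criteria.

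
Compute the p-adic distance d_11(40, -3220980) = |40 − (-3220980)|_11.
d_11(40, -3220980) = 1/161051

Step 1 — x − y = 40 − (-3220980) = 3221020. Step 2 — v_11(3221020) = 5 (factor: 3221020 = (11^5 · 20); the sign does not affect v_p). Step 3 — |x − y|_11 = 11^{-5} = 1/161051.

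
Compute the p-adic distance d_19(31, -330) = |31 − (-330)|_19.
d_19(31, -330) = 1/361

Step 1 — x − y = 31 − (-330) = 361. Step 2 — v_19(361) = 2 (factor: 361 = (19^2 · 1); the sign does not affect v_p). Step 3 — |x − y|_19 = 19^{-2} = 1/361.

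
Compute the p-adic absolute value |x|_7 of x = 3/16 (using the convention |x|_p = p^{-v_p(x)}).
|3/16|_7 = 1

Step 1 — compute v_7(x) by factoring powers of 7 out of the numerator and denominator: v_7(3/16) = 0. Step 2 — apply |x|_p = p^{-v_p(x)} = 7^{0} = 1.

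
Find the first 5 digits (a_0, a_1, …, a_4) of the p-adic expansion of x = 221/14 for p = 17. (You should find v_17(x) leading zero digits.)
(a_0, …, a_4) = (0, 7, 13, 15, 10)

v_17(221/14) = 1, so a_0 = ... = a_0 = 0. Factor out: x = 17^1 · u with u = 13/14 a unit in ℤ_17. Expand u iteratively via a_{v+i} = u_i mod 17, u_{i+1} = (u_i − a_{v+i})/17:
  u_0 = 13/14;  a_1 = 7;  u_1 = (u_0 − 7)/17 = -5/14
  u_1 = -5/14;  a_2 = 13;  u_2 = (u_1 − 13)/17 = -11/14
  u_2 = -11/14;  a_3 = 15;  u_3 = (u_2 − 15)/17 = -13/14
  u_3 = -13/14;  a_4 = 10;  u_4 = (u_3 − 10)/17 = -9/14
Digits: (0, 7, 13, 15, 10).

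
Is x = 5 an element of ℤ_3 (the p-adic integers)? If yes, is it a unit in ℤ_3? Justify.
x ∈ ℤ_3^× (unit); v_3(x) = 0

ℤ_3 = {x ∈ ℚ_3 : v_3(x) ≥ 0} and ℤ_3^× = {x ∈ ℤ_3 : v_3(x) = 0}. Here v_3(5) = v_3(num) − v_3(den) = 0; compare against these criteria.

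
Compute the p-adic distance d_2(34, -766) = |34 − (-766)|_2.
d_2(34, -766) = 1/32

Step 1 — x − y = 34 − (-766) = 800. Step 2 — v_2(800) = 5 (factor: 800 = (2^5 · 25); the sign does not affect v_p). Step 3 — |x − y|_2 = 2^{-5} = 1/32.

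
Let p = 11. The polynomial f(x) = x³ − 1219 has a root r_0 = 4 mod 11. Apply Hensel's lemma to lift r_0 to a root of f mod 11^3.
r_2 = 1291 (mod 1331)

Hensel: r_{i+1} = r_i − f(r_i)/f′(r_i) mod 11^{i+2}, where f′(x) = 3x². Iterate:
  r_0 = 4 (mod 11)
  r_1 = 81 (mod 121)
  r_2 = 1291 (mod 1331)
Final: r = 1291 with f(r) ≡ 0 mod 11^3.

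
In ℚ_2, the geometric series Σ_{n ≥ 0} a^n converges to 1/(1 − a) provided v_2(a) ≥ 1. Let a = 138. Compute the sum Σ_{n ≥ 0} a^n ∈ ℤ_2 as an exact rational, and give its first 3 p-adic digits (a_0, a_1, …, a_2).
Σ a^n = 1/(1 − a) = -1/137;  first 3 digits = (1, 1, 1)

v_2(a) = 1 ≥ 1, so the series converges in ℤ_2 to 1/(1 − a) = 1/(1 − 138) = -1/137. Expand this rational in ℤ_2: compute digits iteratively via d_i = x_i mod 2, x_{i+1} = (x_i − d_i)/2. The first 3 digits are (1, 1, 1).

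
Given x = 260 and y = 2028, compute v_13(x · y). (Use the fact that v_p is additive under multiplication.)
v_13(527280) = 3

v_p(x) = 1 (factor: 260 = 13^1 · 20); v_p(y) = 2 (factor: 2028 = 13^2 · 12). Additivity: v_p(xy) = v_p(x) + v_p(y) = 1 + 2 = 3. (Direct check: xy = 527280 = 13^3 · (240).)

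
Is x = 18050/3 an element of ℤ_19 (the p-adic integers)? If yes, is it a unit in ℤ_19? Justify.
x ∈ ℤ_19 but not a unit; v_19(x) = 2 > 0

ℤ_19 = {x ∈ ℚ_19 : v_19(x) ≥ 0} and ℤ_19^× = {x ∈ ℤ_19 : v_19(x) = 0}. Here v_19(18050/3) = v_19(num) − v_19(den) = 2; compare against these criteria.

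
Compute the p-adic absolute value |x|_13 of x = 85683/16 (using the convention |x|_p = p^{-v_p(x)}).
|85683/16|_13 = 1/28561

Step 1 — compute v_13(x) by factoring powers of 13 out of the numerator and denominator: v_13(85683/16) = 4. Step 2 — apply |x|_p = p^{-v_p(x)} = 13^{-4} = 1/28561.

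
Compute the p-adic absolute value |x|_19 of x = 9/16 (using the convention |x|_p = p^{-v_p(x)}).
|9/16|_19 = 1

Step 1 — compute v_19(x) by factoring powers of 19 out of the numerator and denominator: v_19(9/16) = 0. Step 2 — apply |x|_p = p^{-v_p(x)} = 19^{0} = 1.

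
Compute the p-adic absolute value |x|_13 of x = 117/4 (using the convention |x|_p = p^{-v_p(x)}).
|117/4|_13 = 1/13

Step 1 — compute v_13(x) by factoring powers of 13 out of the numerator and denominator: v_13(117/4) = 1. Step 2 — apply |x|_p = p^{-v_p(x)} = 13^{-1} = 1/13.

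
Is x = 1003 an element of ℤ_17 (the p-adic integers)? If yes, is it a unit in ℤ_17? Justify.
x ∈ ℤ_17 but not a unit; v_17(x) = 1 > 0

ℤ_17 = {x ∈ ℚ_17 : v_17(x) ≥ 0} and ℤ_17^× = {x ∈ ℤ_17 : v_17(x) = 0}. Here v_17(1003) = v_17(num) − v_17(den) = 1; compare against these criteria.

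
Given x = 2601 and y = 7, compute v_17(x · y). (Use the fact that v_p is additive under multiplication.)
v_17(18207) = 2

v_p(x) = 2 (factor: 2601 = 17^2 · 9); v_p(y) = 0 (factor: 7 = 17^0 · 7). Additivity: v_p(xy) = v_p(x) + v_p(y) = 2 + 0 = 2. (Direct check: xy = 18207 = 17^2 · (63).)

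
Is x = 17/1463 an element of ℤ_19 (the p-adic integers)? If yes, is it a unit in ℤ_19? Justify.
x ∉ ℤ_19 (v_19(x) = -1 < 0)

ℤ_19 = {x ∈ ℚ_19 : v_19(x) ≥ 0} and ℤ_19^× = {x ∈ ℤ_19 : v_19(x) = 0}. Here v_19(17/1463) = v_19(num) − v_19(den) = -1; compare against these criteria.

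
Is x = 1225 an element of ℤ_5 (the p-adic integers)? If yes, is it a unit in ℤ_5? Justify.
x ∈ ℤ_5 but not a unit; v_5(x) = 2 > 0

ℤ_5 = {x ∈ ℚ_5 : v_5(x) ≥ 0} and ℤ_5^× = {x ∈ ℤ_5 : v_5(x) = 0}. Here v_5(1225) = v_5(num) − v_5(den) = 2; compare against these criteria.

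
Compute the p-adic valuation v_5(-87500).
v_5(-87500) = 5

v_5(n) is the largest exponent k such that 5^k divides n. Factor out: -87500 = -5^5 · 28. (Sign doesn't affect v_p.) So v_5(-87500) = 5.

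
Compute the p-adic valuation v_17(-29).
v_17(-29) = 0

v_17(n) is the largest exponent k such that 17^k divides n. Factor out: -29 = -17^0 · 29. (Sign doesn't affect v_p.) So v_17(-29) = 0.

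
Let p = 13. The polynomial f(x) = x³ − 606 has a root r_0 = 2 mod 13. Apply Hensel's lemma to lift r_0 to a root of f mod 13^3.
r_2 = 1770 (mod 2197)

Hensel: r_{i+1} = r_i − f(r_i)/f′(r_i) mod 13^{i+2}, where f′(x) = 3x². Iterate:
  r_0 = 2 (mod 13)
  r_1 = 80 (mod 169)
  r_2 = 1770 (mod 2197)
Final: r = 1770 with f(r) ≡ 0 mod 13^3.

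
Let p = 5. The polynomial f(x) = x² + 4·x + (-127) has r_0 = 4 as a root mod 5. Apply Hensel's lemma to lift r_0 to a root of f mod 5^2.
r_1 = 14 (mod 25)

Hensel: r_{i+1} = r_i − f(r_i)·(f′(r_i))^{-1} mod 5^{i+2}, f′(x) = 2x + 4. Iterate:
  r_0 = 4 (mod 5)
  r_1 = 14 (mod 25)
Final: r = 14 satisfies f(r) ≡ 0 mod 5^2.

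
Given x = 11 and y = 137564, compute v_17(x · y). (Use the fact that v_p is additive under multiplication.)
v_17(1513204) = 3

v_p(x) = 0 (factor: 11 = 17^0 · 11); v_p(y) = 3 (factor: 137564 = 17^3 · 28). Additivity: v_p(xy) = v_p(x) + v_p(y) = 0 + 3 = 3. (Direct check: xy = 1513204 = 17^3 · (308).)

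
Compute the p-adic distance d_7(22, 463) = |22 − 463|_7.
d_7(22, 463) = 1/49

Step 1 — x − y = 22 − 463 = -441. Step 2 — v_7(-441) = 2 (factor: -441 = −(7^2 · 9); the sign does not affect v_p). Step 3 — |x − y|_7 = 7^{-2} = 1/49.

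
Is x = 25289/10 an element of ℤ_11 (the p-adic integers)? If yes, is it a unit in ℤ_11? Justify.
x ∈ ℤ_11 but not a unit; v_11(x) = 3 > 0

ℤ_11 = {x ∈ ℚ_11 : v_11(x) ≥ 0} and ℤ_11^× = {x ∈ ℤ_11 : v_11(x) = 0}. Here v_11(25289/10) = v_11(num) − v_11(den) = 3; compare against these criteria.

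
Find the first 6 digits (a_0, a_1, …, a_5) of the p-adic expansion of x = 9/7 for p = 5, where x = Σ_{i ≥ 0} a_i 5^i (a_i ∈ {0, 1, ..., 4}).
(a_0, …, a_5) = (2, 2, 1, 4, 2, 3)

v_5(9/7) = 0 (numerator and denominator both coprime to 5), so x ∈ ℤ_5^×. Compute digits iteratively via a_i = x_i mod 5, x_{i+1} = (x_i − a_i)/5, with x_0 = x:
  x_0 = 9/7;  a_0 = 2;  x_1 = (x_0 − 2)/5 = -1/7
  x_1 = -1/7;  a_1 = 2;  x_2 = (x_1 − 2)/5 = -3/7
  x_2 = -3/7;  a_2 = 1;  x_3 = (x_2 − 1)/5 = -2/7
  x_3 = -2/7;  a_3 = 4;  x_4 = (x_3 − 4)/5 = -6/7
  x_4 = -6/7;  a_4 = 2;  x_5 = (x_4 − 2)/5 = -4/7
  x_5 = -4/7;  a_5 = 3;  x_6 = (x_5 − 3)/5 = -5/7
Digits: (2, 2, 1, 4, 2, 3).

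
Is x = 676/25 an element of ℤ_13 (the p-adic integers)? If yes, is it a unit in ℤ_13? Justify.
x ∈ ℤ_13 but not a unit; v_13(x) = 2 > 0

ℤ_13 = {x ∈ ℚ_13 : v_13(x) ≥ 0} and ℤ_13^× = {x ∈ ℤ_13 : v_13(x) = 0}. Here v_13(676/25) = v_13(num) − v_13(den) = 2; compare against these criteria.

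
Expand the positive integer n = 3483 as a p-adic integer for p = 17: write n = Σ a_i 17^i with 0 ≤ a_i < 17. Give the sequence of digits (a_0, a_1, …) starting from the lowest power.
(a_0, a_1, …) = (15, 0, 12)

Repeated division by 17 gives the digits low-to-high: 3483 = 15 + 12·17^2. Digit sequence: (15, 0, 12).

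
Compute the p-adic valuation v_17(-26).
v_17(-26) = 0

v_17(n) is the largest exponent k such that 17^k divides n. Factor out: -26 = -17^0 · 26. (Sign doesn't affect v_p.) So v_17(-26) = 0.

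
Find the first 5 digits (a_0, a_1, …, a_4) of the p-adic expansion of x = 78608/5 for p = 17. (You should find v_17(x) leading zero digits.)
(a_0, …, a_4) = (0, 0, 0, 10, 3)

v_17(78608/5) = 3, so a_0 = ... = a_2 = 0. Factor out: x = 17^3 · u with u = 16/5 a unit in ℤ_17. Expand u iteratively via a_{v+i} = u_i mod 17, u_{i+1} = (u_i − a_{v+i})/17:
  u_0 = 16/5;  a_3 = 10;  u_1 = (u_0 − 10)/17 = -2/5
  u_1 = -2/5;  a_4 = 3;  u_2 = (u_1 − 3)/17 = -1/5
Digits: (0, 0, 0, 10, 3).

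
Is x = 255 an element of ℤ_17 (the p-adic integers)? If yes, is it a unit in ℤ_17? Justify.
x ∈ ℤ_17 but not a unit; v_17(x) = 1 > 0

ℤ_17 = {x ∈ ℚ_17 : v_17(x) ≥ 0} and ℤ_17^× = {x ∈ ℤ_17 : v_17(x) = 0}. Here v_17(255) = v_17(num) − v_17(den) = 1; compare against these criteria.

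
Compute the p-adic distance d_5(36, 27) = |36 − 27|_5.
d_5(36, 27) = 1

Step 1 — x − y = 36 − 27 = 9. Step 2 — v_5(9) = 0 (factor: 9 = (5^0 · 9); the sign does not affect v_p). Step 3 — |x − y|_5 = 5^{0} = 1.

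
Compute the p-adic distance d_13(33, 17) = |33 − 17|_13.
d_13(33, 17) = 1

Step 1 — x − y = 33 − 17 = 16. Step 2 — v_13(16) = 0 (factor: 16 = (13^0 · 16); the sign does not affect v_p). Step 3 — |x − y|_13 = 13^{0} = 1.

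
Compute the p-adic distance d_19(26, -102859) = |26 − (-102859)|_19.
d_19(26, -102859) = 1/6859

Step 1 — x − y = 26 − (-102859) = 102885. Step 2 — v_19(102885) = 3 (factor: 102885 = (19^3 · 15); the sign does not affect v_p). Step 3 — |x − y|_19 = 19^{-3} = 1/6859.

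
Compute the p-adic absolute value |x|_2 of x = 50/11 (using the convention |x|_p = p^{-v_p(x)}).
|50/11|_2 = 1/2

Step 1 — compute v_2(x) by factoring powers of 2 out of the numerator and denominator: v_2(50/11) = 1. Step 2 — apply |x|_p = p^{-v_p(x)} = 2^{-1} = 1/2.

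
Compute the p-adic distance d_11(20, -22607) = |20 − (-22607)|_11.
d_11(20, -22607) = 1/1331

Step 1 — x − y = 20 − (-22607) = 22627. Step 2 — v_11(22627) = 3 (factor: 22627 = (11^3 · 17); the sign does not affect v_p). Step 3 — |x − y|_11 = 11^{-3} = 1/1331.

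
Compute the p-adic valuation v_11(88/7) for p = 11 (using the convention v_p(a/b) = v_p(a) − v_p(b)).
v_11(88/7) = 1

Factor powers of 11 from the numerator and denominator of the reduced fraction: 88 = 11^1 · 8 and 7 = 11^0 · 7. Apply v_p(a/b) = v_p(a) − v_p(b): v_11(88/7) = 1 − 0 = 1.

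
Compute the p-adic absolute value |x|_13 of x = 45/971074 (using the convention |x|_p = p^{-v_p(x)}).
|45/971074|_13 = 28561

Step 1 — compute v_13(x) by factoring powers of 13 out of the numerator and denominator: v_13(45/971074) = -4. Step 2 — apply |x|_p = p^{-v_p(x)} = 13^{4} = 28561.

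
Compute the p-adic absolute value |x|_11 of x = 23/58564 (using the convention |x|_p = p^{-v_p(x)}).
|23/58564|_11 = 14641

Step 1 — compute v_11(x) by factoring powers of 11 out of the numerator and denominator: v_11(23/58564) = -4. Step 2 — apply |x|_p = p^{-v_p(x)} = 11^{4} = 14641.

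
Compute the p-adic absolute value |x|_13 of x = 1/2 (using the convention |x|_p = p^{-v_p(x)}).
|1/2|_13 = 1

Step 1 — compute v_13(x) by factoring powers of 13 out of the numerator and denominator: v_13(1/2) = 0. Step 2 — apply |x|_p = p^{-v_p(x)} = 13^{0} = 1.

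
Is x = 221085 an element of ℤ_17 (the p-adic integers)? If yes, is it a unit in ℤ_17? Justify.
x ∈ ℤ_17 but not a unit; v_17(x) = 3 > 0

ℤ_17 = {x ∈ ℚ_17 : v_17(x) ≥ 0} and ℤ_17^× = {x ∈ ℤ_17 : v_17(x) = 0}. Here v_17(221085) = v_17(num) − v_17(den) = 3; compare against these criteria.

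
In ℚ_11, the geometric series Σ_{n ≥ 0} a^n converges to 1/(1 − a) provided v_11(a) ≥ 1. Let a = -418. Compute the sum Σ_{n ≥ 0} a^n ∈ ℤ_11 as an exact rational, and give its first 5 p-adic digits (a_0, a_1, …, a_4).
Σ a^n = 1/(1 − a) = 1/419;  first 5 digits = (1, 6, 10, 5, 4)

v_11(a) = 1 ≥ 1, so the series converges in ℤ_11 to 1/(1 − a) = 1/(1 − (-418)) = 1/419. Expand this rational in ℤ_11: compute digits iteratively via d_i = x_i mod 11, x_{i+1} = (x_i − d_i)/11. The first 5 digits are (1, 6, 10, 5, 4).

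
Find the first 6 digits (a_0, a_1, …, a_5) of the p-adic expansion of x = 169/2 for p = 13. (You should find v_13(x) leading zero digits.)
(a_0, …, a_5) = (0, 0, 7, 6, 6, 6)

v_13(169/2) = 2, so a_0 = ... = a_1 = 0. Factor out: x = 13^2 · u with u = 1/2 a unit in ℤ_13. Expand u iteratively via a_{v+i} = u_i mod 13, u_{i+1} = (u_i − a_{v+i})/13:
  u_0 = 1/2;  a_2 = 7;  u_1 = (u_0 − 7)/13 = -1/2
  u_1 = -1/2;  a_3 = 6;  u_2 = (u_1 − 6)/13 = -1/2
  u_2 = -1/2;  a_4 = 6;  u_3 = (u_2 − 6)/13 = -1/2
  u_3 = -1/2;  a_5 = 6;  u_4 = (u_3 − 6)/13 = -1/2
Digits: (0, 0, 7, 6, 6, 6).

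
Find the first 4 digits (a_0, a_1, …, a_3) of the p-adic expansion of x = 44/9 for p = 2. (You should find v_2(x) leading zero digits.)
(a_0, …, a_3) = (0, 0, 1, 1)

v_2(44/9) = 2, so a_0 = ... = a_1 = 0. Factor out: x = 2^2 · u with u = 11/9 a unit in ℤ_2. Expand u iteratively via a_{v+i} = u_i mod 2, u_{i+1} = (u_i − a_{v+i})/2:
  u_0 = 11/9;  a_2 = 1;  u_1 = (u_0 − 1)/2 = 1/9
  u_1 = 1/9;  a_3 = 1;  u_2 = (u_1 − 1)/2 = -4/9
Digits: (0, 0, 1, 1).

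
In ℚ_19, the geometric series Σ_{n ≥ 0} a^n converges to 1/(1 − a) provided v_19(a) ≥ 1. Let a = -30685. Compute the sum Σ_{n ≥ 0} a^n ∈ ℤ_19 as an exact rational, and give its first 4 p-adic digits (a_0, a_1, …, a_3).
Σ a^n = 1/(1 − a) = 1/30686;  first 4 digits = (1, 0, 10, 14)

v_19(a) = 2 ≥ 1, so the series converges in ℤ_19 to 1/(1 − a) = 1/(1 − (-30685)) = 1/30686. Expand this rational in ℤ_19: compute digits iteratively via d_i = x_i mod 19, x_{i+1} = (x_i − d_i)/19. The first 4 digits are (1, 0, 10, 14).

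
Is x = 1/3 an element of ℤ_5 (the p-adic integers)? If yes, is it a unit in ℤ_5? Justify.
x ∈ ℤ_5^× (unit); v_5(x) = 0

ℤ_5 = {x ∈ ℚ_5 : v_5(x) ≥ 0} and ℤ_5^× = {x ∈ ℤ_5 : v_5(x) = 0}. Here v_5(1/3) = v_5(num) − v_5(den) = 0; compare against these criteria.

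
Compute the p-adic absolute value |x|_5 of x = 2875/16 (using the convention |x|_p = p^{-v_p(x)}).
|2875/16|_5 = 1/125

Step 1 — compute v_5(x) by factoring powers of 5 out of the numerator and denominator: v_5(2875/16) = 3. Step 2 — apply |x|_p = p^{-v_p(x)} = 5^{-3} = 1/125.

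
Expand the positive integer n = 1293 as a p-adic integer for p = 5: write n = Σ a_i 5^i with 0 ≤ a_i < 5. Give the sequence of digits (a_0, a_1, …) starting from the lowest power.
(a_0, a_1, …) = (3, 3, 1, 0, 2)

Repeated division by 5 gives the digits low-to-high: 1293 = 3 + 3·5^1 + 1·5^2 + 2·5^4. Digit sequence: (3, 3, 1, 0, 2).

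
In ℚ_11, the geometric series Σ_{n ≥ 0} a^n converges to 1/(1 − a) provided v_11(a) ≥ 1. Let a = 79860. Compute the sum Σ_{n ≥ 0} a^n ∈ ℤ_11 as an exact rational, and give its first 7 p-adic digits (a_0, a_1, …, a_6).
Σ a^n = 1/(1 − a) = -1/79859;  first 7 digits = (1, 0, 0, 5, 5, 0, 3)

v_11(a) = 3 ≥ 1, so the series converges in ℤ_11 to 1/(1 − a) = 1/(1 − 79860) = -1/79859. Expand this rational in ℤ_11: compute digits iteratively via d_i = x_i mod 11, x_{i+1} = (x_i − d_i)/11. The first 7 digits are (1, 0, 0, 5, 5, 0, 3).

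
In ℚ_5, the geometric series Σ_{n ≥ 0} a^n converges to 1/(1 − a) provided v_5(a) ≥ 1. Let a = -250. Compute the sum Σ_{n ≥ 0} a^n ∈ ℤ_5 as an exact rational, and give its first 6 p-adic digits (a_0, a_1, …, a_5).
Σ a^n = 1/(1 − a) = 1/251;  first 6 digits = (1, 0, 0, 3, 4, 4)

v_5(a) = 3 ≥ 1, so the series converges in ℤ_5 to 1/(1 − a) = 1/(1 − (-250)) = 1/251. Expand this rational in ℤ_5: compute digits iteratively via d_i = x_i mod 5, x_{i+1} = (x_i − d_i)/5. The first 6 digits are (1, 0, 0, 3, 4, 4).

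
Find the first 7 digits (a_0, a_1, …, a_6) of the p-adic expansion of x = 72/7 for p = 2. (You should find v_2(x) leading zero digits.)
(a_0, …, a_6) = (0, 0, 0, 1, 1, 1, 1)

v_2(72/7) = 3, so a_0 = ... = a_2 = 0. Factor out: x = 2^3 · u with u = 9/7 a unit in ℤ_2. Expand u iteratively via a_{v+i} = u_i mod 2, u_{i+1} = (u_i − a_{v+i})/2:
  u_0 = 9/7;  a_3 = 1;  u_1 = (u_0 − 1)/2 = 1/7
  u_1 = 1/7;  a_4 = 1;  u_2 = (u_1 − 1)/2 = -3/7
  u_2 = -3/7;  a_5 = 1;  u_3 = (u_2 − 1)/2 = -5/7
  u_3 = -5/7;  a_6 = 1;  u_4 = (u_3 − 1)/2 = -6/7
Digits: (0, 0, 0, 1, 1, 1, 1).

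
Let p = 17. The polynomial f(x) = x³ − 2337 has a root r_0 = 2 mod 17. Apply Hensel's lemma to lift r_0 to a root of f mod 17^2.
r_1 = 172 (mod 289)

Hensel: r_{i+1} = r_i − f(r_i)/f′(r_i) mod 17^{i+2}, where f′(x) = 3x². Iterate:
  r_0 = 2 (mod 17)
  r_1 = 172 (mod 289)
Final: r = 172 with f(r) ≡ 0 mod 17^2.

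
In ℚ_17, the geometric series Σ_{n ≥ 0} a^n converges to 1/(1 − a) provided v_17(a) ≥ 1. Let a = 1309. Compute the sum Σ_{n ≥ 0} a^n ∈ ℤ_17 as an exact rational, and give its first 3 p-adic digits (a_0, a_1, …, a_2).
Σ a^n = 1/(1 − a) = -1/1308;  first 3 digits = (1, 9, 0)

v_17(a) = 1 ≥ 1, so the series converges in ℤ_17 to 1/(1 − a) = 1/(1 − 1309) = -1/1308. Expand this rational in ℤ_17: compute digits iteratively via d_i = x_i mod 17, x_{i+1} = (x_i − d_i)/17. The first 3 digits are (1, 9, 0).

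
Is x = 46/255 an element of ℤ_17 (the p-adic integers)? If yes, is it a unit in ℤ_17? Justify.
x ∉ ℤ_17 (v_17(x) = -1 < 0)

ℤ_17 = {x ∈ ℚ_17 : v_17(x) ≥ 0} and ℤ_17^× = {x ∈ ℤ_17 : v_17(x) = 0}. Here v_17(46/255) = v_17(num) − v_17(den) = -1; compare against these criteria.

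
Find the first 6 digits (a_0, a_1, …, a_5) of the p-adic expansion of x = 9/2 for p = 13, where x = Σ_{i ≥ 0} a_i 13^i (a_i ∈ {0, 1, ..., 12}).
(a_0, …, a_5) = (11, 6, 6, 6, 6, 6)

v_13(9/2) = 0 (numerator and denominator both coprime to 13), so x ∈ ℤ_13^×. Compute digits iteratively via a_i = x_i mod 13, x_{i+1} = (x_i − a_i)/13, with x_0 = x:
  x_0 = 9/2;  a_0 = 11;  x_1 = (x_0 − 11)/13 = -1/2
  x_1 = -1/2;  a_1 = 6;  x_2 = (x_1 − 6)/13 = -1/2
  x_2 = -1/2;  a_2 = 6;  x_3 = (x_2 − 6)/13 = -1/2
  x_3 = -1/2;  a_3 = 6;  x_4 = (x_3 − 6)/13 = -1/2
  x_4 = -1/2;  a_4 = 6;  x_5 = (x_4 − 6)/13 = -1/2
  x_5 = -1/2;  a_5 = 6;  x_6 = (x_5 − 6)/13 = -1/2
Digits: (11, 6, 6, 6, 6, 6).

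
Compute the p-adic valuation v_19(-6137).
v_19(-6137) = 2

v_19(n) is the largest exponent k such that 19^k divides n. Factor out: -6137 = -19^2 · 17. (Sign doesn't affect v_p.) So v_19(-6137) = 2.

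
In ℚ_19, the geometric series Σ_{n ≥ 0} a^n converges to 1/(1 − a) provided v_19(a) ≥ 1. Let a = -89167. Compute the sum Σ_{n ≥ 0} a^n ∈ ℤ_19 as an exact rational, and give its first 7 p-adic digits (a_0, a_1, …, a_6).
Σ a^n = 1/(1 − a) = 1/89168;  first 7 digits = (1, 0, 0, 6, 18, 18, 16)

v_19(a) = 3 ≥ 1, so the series converges in ℤ_19 to 1/(1 − a) = 1/(1 − (-89167)) = 1/89168. Expand this rational in ℤ_19: compute digits iteratively via d_i = x_i mod 19, x_{i+1} = (x_i − d_i)/19. The first 7 digits are (1, 0, 0, 6, 18, 18, 16).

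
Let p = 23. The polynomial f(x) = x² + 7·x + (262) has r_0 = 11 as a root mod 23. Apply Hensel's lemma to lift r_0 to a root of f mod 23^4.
r_3 = 63238 (mod 279841)

Hensel: r_{i+1} = r_i − f(r_i)·(f′(r_i))^{-1} mod 23^{i+2}, f′(x) = 2x + 7. Iterate:
  r_0 = 11 (mod 23)
  r_1 = 287 (mod 529)
  r_2 = 2403 (mod 12167)
  r_3 = 63238 (mod 279841)
Final: r = 63238 satisfies f(r) ≡ 0 mod 23^4.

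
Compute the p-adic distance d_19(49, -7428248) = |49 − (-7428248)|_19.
d_19(49, -7428248) = 1/2476099

Step 1 — x − y = 49 − (-7428248) = 7428297. Step 2 — v_19(7428297) = 5 (factor: 7428297 = (19^5 · 3); the sign does not affect v_p). Step 3 — |x − y|_19 = 19^{-5} = 1/2476099.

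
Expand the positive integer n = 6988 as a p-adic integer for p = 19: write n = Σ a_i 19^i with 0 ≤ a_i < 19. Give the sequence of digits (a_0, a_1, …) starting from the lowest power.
(a_0, a_1, …) = (15, 6, 0, 1)

Repeated division by 19 gives the digits low-to-high: 6988 = 15 + 6·19^1 + 1·19^3. Digit sequence: (15, 6, 0, 1).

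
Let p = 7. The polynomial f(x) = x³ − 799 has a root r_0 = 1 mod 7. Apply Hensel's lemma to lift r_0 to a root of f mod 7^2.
r_1 = 22 (mod 49)

Hensel: r_{i+1} = r_i − f(r_i)/f′(r_i) mod 7^{i+2}, where f′(x) = 3x². Iterate:
  r_0 = 1 (mod 7)
  r_1 = 22 (mod 49)
Final: r = 22 with f(r) ≡ 0 mod 7^2.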